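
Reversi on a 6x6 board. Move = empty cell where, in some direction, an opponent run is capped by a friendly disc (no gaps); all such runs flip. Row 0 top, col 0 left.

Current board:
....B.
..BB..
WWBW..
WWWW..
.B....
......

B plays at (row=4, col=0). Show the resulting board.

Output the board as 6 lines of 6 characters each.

Place B at (4,0); scan 8 dirs for brackets.
Dir NW: edge -> no flip
Dir N: opp run (3,0) (2,0), next='.' -> no flip
Dir NE: opp run (3,1) capped by B -> flip
Dir W: edge -> no flip
Dir E: first cell 'B' (not opp) -> no flip
Dir SW: edge -> no flip
Dir S: first cell '.' (not opp) -> no flip
Dir SE: first cell '.' (not opp) -> no flip
All flips: (3,1)

Answer: ....B.
..BB..
WWBW..
WBWW..
BB....
......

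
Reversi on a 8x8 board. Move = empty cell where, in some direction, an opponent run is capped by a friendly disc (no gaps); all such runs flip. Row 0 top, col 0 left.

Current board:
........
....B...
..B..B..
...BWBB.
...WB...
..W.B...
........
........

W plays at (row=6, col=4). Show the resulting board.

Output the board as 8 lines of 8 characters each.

Place W at (6,4); scan 8 dirs for brackets.
Dir NW: first cell '.' (not opp) -> no flip
Dir N: opp run (5,4) (4,4) capped by W -> flip
Dir NE: first cell '.' (not opp) -> no flip
Dir W: first cell '.' (not opp) -> no flip
Dir E: first cell '.' (not opp) -> no flip
Dir SW: first cell '.' (not opp) -> no flip
Dir S: first cell '.' (not opp) -> no flip
Dir SE: first cell '.' (not opp) -> no flip
All flips: (4,4) (5,4)

Answer: ........
....B...
..B..B..
...BWBB.
...WW...
..W.W...
....W...
........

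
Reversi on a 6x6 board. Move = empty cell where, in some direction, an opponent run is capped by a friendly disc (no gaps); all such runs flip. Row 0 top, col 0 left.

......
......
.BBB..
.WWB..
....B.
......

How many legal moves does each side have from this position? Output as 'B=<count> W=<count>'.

Answer: B=5 W=6

Derivation:
-- B to move --
(2,0): no bracket -> illegal
(3,0): flips 2 -> legal
(4,0): flips 1 -> legal
(4,1): flips 2 -> legal
(4,2): flips 1 -> legal
(4,3): flips 1 -> legal
B mobility = 5
-- W to move --
(1,0): flips 1 -> legal
(1,1): flips 1 -> legal
(1,2): flips 1 -> legal
(1,3): flips 1 -> legal
(1,4): flips 1 -> legal
(2,0): no bracket -> illegal
(2,4): no bracket -> illegal
(3,0): no bracket -> illegal
(3,4): flips 1 -> legal
(3,5): no bracket -> illegal
(4,2): no bracket -> illegal
(4,3): no bracket -> illegal
(4,5): no bracket -> illegal
(5,3): no bracket -> illegal
(5,4): no bracket -> illegal
(5,5): no bracket -> illegal
W mobility = 6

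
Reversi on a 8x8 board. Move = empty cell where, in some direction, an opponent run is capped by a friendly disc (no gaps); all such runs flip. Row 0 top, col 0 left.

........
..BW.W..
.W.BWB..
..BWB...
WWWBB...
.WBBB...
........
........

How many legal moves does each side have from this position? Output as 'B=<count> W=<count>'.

-- B to move --
(0,2): no bracket -> illegal
(0,3): flips 1 -> legal
(0,4): no bracket -> illegal
(0,5): flips 1 -> legal
(0,6): no bracket -> illegal
(1,0): flips 1 -> legal
(1,1): no bracket -> illegal
(1,4): flips 2 -> legal
(1,6): no bracket -> illegal
(2,0): no bracket -> illegal
(2,2): flips 1 -> legal
(2,6): no bracket -> illegal
(3,0): flips 2 -> legal
(3,1): flips 1 -> legal
(3,5): no bracket -> illegal
(5,0): flips 2 -> legal
(6,0): no bracket -> illegal
(6,1): no bracket -> illegal
(6,2): no bracket -> illegal
B mobility = 8
-- W to move --
(0,1): no bracket -> illegal
(0,2): no bracket -> illegal
(0,3): flips 1 -> legal
(1,1): flips 1 -> legal
(1,4): flips 2 -> legal
(1,6): no bracket -> illegal
(2,2): flips 2 -> legal
(2,6): flips 1 -> legal
(3,1): flips 1 -> legal
(3,5): flips 2 -> legal
(3,6): no bracket -> illegal
(4,5): flips 2 -> legal
(5,5): flips 4 -> legal
(6,1): no bracket -> illegal
(6,2): flips 1 -> legal
(6,3): flips 3 -> legal
(6,4): flips 4 -> legal
(6,5): flips 3 -> legal
W mobility = 13

Answer: B=8 W=13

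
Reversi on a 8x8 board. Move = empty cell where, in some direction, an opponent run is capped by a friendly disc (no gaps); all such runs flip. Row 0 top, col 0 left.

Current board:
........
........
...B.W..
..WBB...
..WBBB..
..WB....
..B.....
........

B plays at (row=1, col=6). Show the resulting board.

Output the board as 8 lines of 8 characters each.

Place B at (1,6); scan 8 dirs for brackets.
Dir NW: first cell '.' (not opp) -> no flip
Dir N: first cell '.' (not opp) -> no flip
Dir NE: first cell '.' (not opp) -> no flip
Dir W: first cell '.' (not opp) -> no flip
Dir E: first cell '.' (not opp) -> no flip
Dir SW: opp run (2,5) capped by B -> flip
Dir S: first cell '.' (not opp) -> no flip
Dir SE: first cell '.' (not opp) -> no flip
All flips: (2,5)

Answer: ........
......B.
...B.B..
..WBB...
..WBBB..
..WB....
..B.....
........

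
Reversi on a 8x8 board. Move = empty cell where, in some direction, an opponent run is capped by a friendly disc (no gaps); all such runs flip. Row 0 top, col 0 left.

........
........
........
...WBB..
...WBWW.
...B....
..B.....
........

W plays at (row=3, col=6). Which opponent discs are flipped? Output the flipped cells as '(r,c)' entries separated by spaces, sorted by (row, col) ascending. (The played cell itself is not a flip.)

Dir NW: first cell '.' (not opp) -> no flip
Dir N: first cell '.' (not opp) -> no flip
Dir NE: first cell '.' (not opp) -> no flip
Dir W: opp run (3,5) (3,4) capped by W -> flip
Dir E: first cell '.' (not opp) -> no flip
Dir SW: first cell 'W' (not opp) -> no flip
Dir S: first cell 'W' (not opp) -> no flip
Dir SE: first cell '.' (not opp) -> no flip

Answer: (3,4) (3,5)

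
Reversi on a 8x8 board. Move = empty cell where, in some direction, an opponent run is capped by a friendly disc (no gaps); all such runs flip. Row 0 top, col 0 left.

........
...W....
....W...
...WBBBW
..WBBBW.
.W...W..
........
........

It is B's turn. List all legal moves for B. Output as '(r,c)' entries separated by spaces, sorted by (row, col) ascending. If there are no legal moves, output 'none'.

(0,2): flips 2 -> legal
(0,3): no bracket -> illegal
(0,4): no bracket -> illegal
(1,2): no bracket -> illegal
(1,4): flips 1 -> legal
(1,5): no bracket -> illegal
(2,2): flips 1 -> legal
(2,3): flips 1 -> legal
(2,5): no bracket -> illegal
(2,6): no bracket -> illegal
(2,7): no bracket -> illegal
(3,1): no bracket -> illegal
(3,2): flips 1 -> legal
(4,0): no bracket -> illegal
(4,1): flips 1 -> legal
(4,7): flips 1 -> legal
(5,0): no bracket -> illegal
(5,2): no bracket -> illegal
(5,3): no bracket -> illegal
(5,4): no bracket -> illegal
(5,6): flips 1 -> legal
(5,7): flips 1 -> legal
(6,0): no bracket -> illegal
(6,1): no bracket -> illegal
(6,2): no bracket -> illegal
(6,4): no bracket -> illegal
(6,5): flips 1 -> legal
(6,6): flips 1 -> legal

Answer: (0,2) (1,4) (2,2) (2,3) (3,2) (4,1) (4,7) (5,6) (5,7) (6,5) (6,6)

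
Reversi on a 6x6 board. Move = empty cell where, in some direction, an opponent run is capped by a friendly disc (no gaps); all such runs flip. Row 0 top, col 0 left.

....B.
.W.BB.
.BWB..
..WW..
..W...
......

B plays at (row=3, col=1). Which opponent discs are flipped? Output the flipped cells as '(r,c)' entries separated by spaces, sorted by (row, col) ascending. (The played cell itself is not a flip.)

Answer: (2,2)

Derivation:
Dir NW: first cell '.' (not opp) -> no flip
Dir N: first cell 'B' (not opp) -> no flip
Dir NE: opp run (2,2) capped by B -> flip
Dir W: first cell '.' (not opp) -> no flip
Dir E: opp run (3,2) (3,3), next='.' -> no flip
Dir SW: first cell '.' (not opp) -> no flip
Dir S: first cell '.' (not opp) -> no flip
Dir SE: opp run (4,2), next='.' -> no flip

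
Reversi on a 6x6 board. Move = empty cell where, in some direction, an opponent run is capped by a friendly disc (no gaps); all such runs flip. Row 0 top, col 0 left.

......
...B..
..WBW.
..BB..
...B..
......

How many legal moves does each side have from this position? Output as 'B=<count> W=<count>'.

-- B to move --
(1,1): flips 1 -> legal
(1,2): flips 1 -> legal
(1,4): no bracket -> illegal
(1,5): flips 1 -> legal
(2,1): flips 1 -> legal
(2,5): flips 1 -> legal
(3,1): flips 1 -> legal
(3,4): no bracket -> illegal
(3,5): flips 1 -> legal
B mobility = 7
-- W to move --
(0,2): flips 1 -> legal
(0,3): no bracket -> illegal
(0,4): flips 1 -> legal
(1,2): no bracket -> illegal
(1,4): no bracket -> illegal
(2,1): no bracket -> illegal
(3,1): no bracket -> illegal
(3,4): no bracket -> illegal
(4,1): no bracket -> illegal
(4,2): flips 2 -> legal
(4,4): flips 1 -> legal
(5,2): no bracket -> illegal
(5,3): no bracket -> illegal
(5,4): no bracket -> illegal
W mobility = 4

Answer: B=7 W=4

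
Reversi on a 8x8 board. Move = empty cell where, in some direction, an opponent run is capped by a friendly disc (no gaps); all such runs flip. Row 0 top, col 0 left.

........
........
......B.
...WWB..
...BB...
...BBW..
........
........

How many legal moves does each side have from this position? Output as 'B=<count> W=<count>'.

-- B to move --
(2,2): flips 1 -> legal
(2,3): flips 1 -> legal
(2,4): flips 1 -> legal
(2,5): flips 1 -> legal
(3,2): flips 2 -> legal
(4,2): no bracket -> illegal
(4,5): no bracket -> illegal
(4,6): no bracket -> illegal
(5,6): flips 1 -> legal
(6,4): no bracket -> illegal
(6,5): no bracket -> illegal
(6,6): flips 1 -> legal
B mobility = 7
-- W to move --
(1,5): no bracket -> illegal
(1,6): no bracket -> illegal
(1,7): no bracket -> illegal
(2,4): no bracket -> illegal
(2,5): no bracket -> illegal
(2,7): no bracket -> illegal
(3,2): no bracket -> illegal
(3,6): flips 1 -> legal
(3,7): no bracket -> illegal
(4,2): no bracket -> illegal
(4,5): no bracket -> illegal
(4,6): no bracket -> illegal
(5,2): flips 3 -> legal
(6,2): no bracket -> illegal
(6,3): flips 2 -> legal
(6,4): flips 2 -> legal
(6,5): no bracket -> illegal
W mobility = 4

Answer: B=7 W=4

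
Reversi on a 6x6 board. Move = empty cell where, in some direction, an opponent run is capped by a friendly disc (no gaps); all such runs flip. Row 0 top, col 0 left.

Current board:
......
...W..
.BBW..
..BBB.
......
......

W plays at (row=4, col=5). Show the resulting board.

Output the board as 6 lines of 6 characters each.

Answer: ......
...W..
.BBW..
..BBW.
.....W
......

Derivation:
Place W at (4,5); scan 8 dirs for brackets.
Dir NW: opp run (3,4) capped by W -> flip
Dir N: first cell '.' (not opp) -> no flip
Dir NE: edge -> no flip
Dir W: first cell '.' (not opp) -> no flip
Dir E: edge -> no flip
Dir SW: first cell '.' (not opp) -> no flip
Dir S: first cell '.' (not opp) -> no flip
Dir SE: edge -> no flip
All flips: (3,4)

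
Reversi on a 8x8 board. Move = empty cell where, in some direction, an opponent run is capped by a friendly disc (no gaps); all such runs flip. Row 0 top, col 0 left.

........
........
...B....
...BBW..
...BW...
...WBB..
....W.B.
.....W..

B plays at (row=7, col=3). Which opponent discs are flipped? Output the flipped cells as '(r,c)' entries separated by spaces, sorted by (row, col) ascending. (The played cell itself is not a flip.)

Dir NW: first cell '.' (not opp) -> no flip
Dir N: first cell '.' (not opp) -> no flip
Dir NE: opp run (6,4) capped by B -> flip
Dir W: first cell '.' (not opp) -> no flip
Dir E: first cell '.' (not opp) -> no flip
Dir SW: edge -> no flip
Dir S: edge -> no flip
Dir SE: edge -> no flip

Answer: (6,4)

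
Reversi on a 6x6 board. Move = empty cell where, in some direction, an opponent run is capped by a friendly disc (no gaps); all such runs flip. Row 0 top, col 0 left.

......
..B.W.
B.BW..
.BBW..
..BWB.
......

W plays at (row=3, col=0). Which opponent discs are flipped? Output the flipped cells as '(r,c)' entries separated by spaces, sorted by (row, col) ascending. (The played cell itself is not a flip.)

Answer: (3,1) (3,2)

Derivation:
Dir NW: edge -> no flip
Dir N: opp run (2,0), next='.' -> no flip
Dir NE: first cell '.' (not opp) -> no flip
Dir W: edge -> no flip
Dir E: opp run (3,1) (3,2) capped by W -> flip
Dir SW: edge -> no flip
Dir S: first cell '.' (not opp) -> no flip
Dir SE: first cell '.' (not opp) -> no flip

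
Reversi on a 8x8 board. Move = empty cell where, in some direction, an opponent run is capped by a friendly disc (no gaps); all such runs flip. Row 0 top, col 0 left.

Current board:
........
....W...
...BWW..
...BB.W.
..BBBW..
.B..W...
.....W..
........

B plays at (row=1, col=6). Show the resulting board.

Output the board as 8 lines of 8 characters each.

Answer: ........
....W.B.
...BWB..
...BB.W.
..BBBW..
.B..W...
.....W..
........

Derivation:
Place B at (1,6); scan 8 dirs for brackets.
Dir NW: first cell '.' (not opp) -> no flip
Dir N: first cell '.' (not opp) -> no flip
Dir NE: first cell '.' (not opp) -> no flip
Dir W: first cell '.' (not opp) -> no flip
Dir E: first cell '.' (not opp) -> no flip
Dir SW: opp run (2,5) capped by B -> flip
Dir S: first cell '.' (not opp) -> no flip
Dir SE: first cell '.' (not opp) -> no flip
All flips: (2,5)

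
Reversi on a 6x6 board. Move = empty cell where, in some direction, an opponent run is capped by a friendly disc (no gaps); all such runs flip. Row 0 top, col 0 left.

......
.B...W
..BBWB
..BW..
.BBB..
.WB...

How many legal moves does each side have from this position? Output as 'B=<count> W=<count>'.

-- B to move --
(0,4): no bracket -> illegal
(0,5): flips 1 -> legal
(1,3): no bracket -> illegal
(1,4): no bracket -> illegal
(3,4): flips 1 -> legal
(3,5): no bracket -> illegal
(4,0): no bracket -> illegal
(4,4): flips 1 -> legal
(5,0): flips 1 -> legal
B mobility = 4
-- W to move --
(0,0): flips 2 -> legal
(0,1): no bracket -> illegal
(0,2): no bracket -> illegal
(1,0): no bracket -> illegal
(1,2): no bracket -> illegal
(1,3): flips 1 -> legal
(1,4): no bracket -> illegal
(2,0): no bracket -> illegal
(2,1): flips 2 -> legal
(3,0): no bracket -> illegal
(3,1): flips 2 -> legal
(3,4): no bracket -> illegal
(3,5): flips 1 -> legal
(4,0): no bracket -> illegal
(4,4): no bracket -> illegal
(5,0): no bracket -> illegal
(5,3): flips 2 -> legal
(5,4): no bracket -> illegal
W mobility = 6

Answer: B=4 W=6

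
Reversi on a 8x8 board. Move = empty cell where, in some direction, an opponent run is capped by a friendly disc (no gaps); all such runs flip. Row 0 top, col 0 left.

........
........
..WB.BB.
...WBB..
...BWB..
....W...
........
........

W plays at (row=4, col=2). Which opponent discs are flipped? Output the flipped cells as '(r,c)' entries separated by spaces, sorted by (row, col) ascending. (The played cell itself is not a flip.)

Answer: (4,3)

Derivation:
Dir NW: first cell '.' (not opp) -> no flip
Dir N: first cell '.' (not opp) -> no flip
Dir NE: first cell 'W' (not opp) -> no flip
Dir W: first cell '.' (not opp) -> no flip
Dir E: opp run (4,3) capped by W -> flip
Dir SW: first cell '.' (not opp) -> no flip
Dir S: first cell '.' (not opp) -> no flip
Dir SE: first cell '.' (not opp) -> no flip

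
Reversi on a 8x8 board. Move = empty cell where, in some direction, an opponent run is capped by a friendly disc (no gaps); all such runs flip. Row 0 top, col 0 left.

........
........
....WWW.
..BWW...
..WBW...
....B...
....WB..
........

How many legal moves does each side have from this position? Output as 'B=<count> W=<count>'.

-- B to move --
(1,3): no bracket -> illegal
(1,4): flips 3 -> legal
(1,5): no bracket -> illegal
(1,6): flips 2 -> legal
(1,7): no bracket -> illegal
(2,2): no bracket -> illegal
(2,3): flips 1 -> legal
(2,7): no bracket -> illegal
(3,1): no bracket -> illegal
(3,5): flips 2 -> legal
(3,6): no bracket -> illegal
(3,7): no bracket -> illegal
(4,1): flips 1 -> legal
(4,5): flips 1 -> legal
(5,1): no bracket -> illegal
(5,2): flips 1 -> legal
(5,3): no bracket -> illegal
(5,5): no bracket -> illegal
(6,3): flips 1 -> legal
(7,3): no bracket -> illegal
(7,4): flips 1 -> legal
(7,5): no bracket -> illegal
B mobility = 9
-- W to move --
(2,1): no bracket -> illegal
(2,2): flips 1 -> legal
(2,3): no bracket -> illegal
(3,1): flips 1 -> legal
(4,1): no bracket -> illegal
(4,5): no bracket -> illegal
(5,2): flips 1 -> legal
(5,3): flips 1 -> legal
(5,5): no bracket -> illegal
(5,6): no bracket -> illegal
(6,3): no bracket -> illegal
(6,6): flips 1 -> legal
(7,4): no bracket -> illegal
(7,5): no bracket -> illegal
(7,6): no bracket -> illegal
W mobility = 5

Answer: B=9 W=5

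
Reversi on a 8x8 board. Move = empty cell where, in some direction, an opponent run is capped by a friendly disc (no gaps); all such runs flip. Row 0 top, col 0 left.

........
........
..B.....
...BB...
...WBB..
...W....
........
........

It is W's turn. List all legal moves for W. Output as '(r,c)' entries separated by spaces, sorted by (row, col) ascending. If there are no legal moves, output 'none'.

Answer: (2,3) (2,5) (3,5) (4,6)

Derivation:
(1,1): no bracket -> illegal
(1,2): no bracket -> illegal
(1,3): no bracket -> illegal
(2,1): no bracket -> illegal
(2,3): flips 1 -> legal
(2,4): no bracket -> illegal
(2,5): flips 1 -> legal
(3,1): no bracket -> illegal
(3,2): no bracket -> illegal
(3,5): flips 1 -> legal
(3,6): no bracket -> illegal
(4,2): no bracket -> illegal
(4,6): flips 2 -> legal
(5,4): no bracket -> illegal
(5,5): no bracket -> illegal
(5,6): no bracket -> illegal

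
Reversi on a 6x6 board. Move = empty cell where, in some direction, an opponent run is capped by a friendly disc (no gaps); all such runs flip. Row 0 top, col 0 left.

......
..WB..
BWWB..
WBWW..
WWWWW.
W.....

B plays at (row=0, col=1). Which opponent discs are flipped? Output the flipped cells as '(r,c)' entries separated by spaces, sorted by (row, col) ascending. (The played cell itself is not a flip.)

Answer: (1,2)

Derivation:
Dir NW: edge -> no flip
Dir N: edge -> no flip
Dir NE: edge -> no flip
Dir W: first cell '.' (not opp) -> no flip
Dir E: first cell '.' (not opp) -> no flip
Dir SW: first cell '.' (not opp) -> no flip
Dir S: first cell '.' (not opp) -> no flip
Dir SE: opp run (1,2) capped by B -> flip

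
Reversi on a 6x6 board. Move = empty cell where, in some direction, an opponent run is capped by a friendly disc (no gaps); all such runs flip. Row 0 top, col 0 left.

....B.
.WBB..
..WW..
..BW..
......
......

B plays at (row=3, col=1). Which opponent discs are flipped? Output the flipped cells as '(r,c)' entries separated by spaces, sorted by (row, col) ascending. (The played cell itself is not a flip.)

Answer: (2,2)

Derivation:
Dir NW: first cell '.' (not opp) -> no flip
Dir N: first cell '.' (not opp) -> no flip
Dir NE: opp run (2,2) capped by B -> flip
Dir W: first cell '.' (not opp) -> no flip
Dir E: first cell 'B' (not opp) -> no flip
Dir SW: first cell '.' (not opp) -> no flip
Dir S: first cell '.' (not opp) -> no flip
Dir SE: first cell '.' (not opp) -> no flip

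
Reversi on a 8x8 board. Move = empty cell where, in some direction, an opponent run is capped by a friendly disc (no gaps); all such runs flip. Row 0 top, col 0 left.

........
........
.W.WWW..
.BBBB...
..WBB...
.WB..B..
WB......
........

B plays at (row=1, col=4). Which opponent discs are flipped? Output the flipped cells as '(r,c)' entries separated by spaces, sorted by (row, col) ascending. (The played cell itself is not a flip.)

Dir NW: first cell '.' (not opp) -> no flip
Dir N: first cell '.' (not opp) -> no flip
Dir NE: first cell '.' (not opp) -> no flip
Dir W: first cell '.' (not opp) -> no flip
Dir E: first cell '.' (not opp) -> no flip
Dir SW: opp run (2,3) capped by B -> flip
Dir S: opp run (2,4) capped by B -> flip
Dir SE: opp run (2,5), next='.' -> no flip

Answer: (2,3) (2,4)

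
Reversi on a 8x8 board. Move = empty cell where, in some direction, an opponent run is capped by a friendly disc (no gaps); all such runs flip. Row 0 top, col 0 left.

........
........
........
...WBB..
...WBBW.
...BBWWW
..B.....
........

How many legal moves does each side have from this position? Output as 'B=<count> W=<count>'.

-- B to move --
(2,2): flips 1 -> legal
(2,3): flips 2 -> legal
(2,4): no bracket -> illegal
(3,2): flips 2 -> legal
(3,6): no bracket -> illegal
(3,7): no bracket -> illegal
(4,2): flips 1 -> legal
(4,7): flips 1 -> legal
(5,2): flips 1 -> legal
(6,4): no bracket -> illegal
(6,5): flips 1 -> legal
(6,6): flips 1 -> legal
(6,7): flips 1 -> legal
B mobility = 9
-- W to move --
(2,3): flips 2 -> legal
(2,4): flips 1 -> legal
(2,5): flips 3 -> legal
(2,6): no bracket -> illegal
(3,6): flips 2 -> legal
(4,2): no bracket -> illegal
(5,1): no bracket -> illegal
(5,2): flips 2 -> legal
(6,1): no bracket -> illegal
(6,3): flips 1 -> legal
(6,4): no bracket -> illegal
(6,5): flips 1 -> legal
(7,1): no bracket -> illegal
(7,2): no bracket -> illegal
(7,3): no bracket -> illegal
W mobility = 7

Answer: B=9 W=7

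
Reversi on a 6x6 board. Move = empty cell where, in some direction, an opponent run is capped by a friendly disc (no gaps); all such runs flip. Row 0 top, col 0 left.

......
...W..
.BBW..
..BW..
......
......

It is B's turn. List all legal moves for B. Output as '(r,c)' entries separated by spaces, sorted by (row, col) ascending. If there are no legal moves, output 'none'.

Answer: (0,4) (1,4) (2,4) (3,4) (4,4)

Derivation:
(0,2): no bracket -> illegal
(0,3): no bracket -> illegal
(0,4): flips 1 -> legal
(1,2): no bracket -> illegal
(1,4): flips 1 -> legal
(2,4): flips 1 -> legal
(3,4): flips 1 -> legal
(4,2): no bracket -> illegal
(4,3): no bracket -> illegal
(4,4): flips 1 -> legal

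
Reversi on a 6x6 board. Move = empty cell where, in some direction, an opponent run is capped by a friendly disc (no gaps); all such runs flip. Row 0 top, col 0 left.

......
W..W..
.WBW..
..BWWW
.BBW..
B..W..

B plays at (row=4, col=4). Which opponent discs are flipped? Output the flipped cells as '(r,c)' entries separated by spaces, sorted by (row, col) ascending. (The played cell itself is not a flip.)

Answer: (3,3) (4,3)

Derivation:
Dir NW: opp run (3,3) capped by B -> flip
Dir N: opp run (3,4), next='.' -> no flip
Dir NE: opp run (3,5), next=edge -> no flip
Dir W: opp run (4,3) capped by B -> flip
Dir E: first cell '.' (not opp) -> no flip
Dir SW: opp run (5,3), next=edge -> no flip
Dir S: first cell '.' (not opp) -> no flip
Dir SE: first cell '.' (not opp) -> no flip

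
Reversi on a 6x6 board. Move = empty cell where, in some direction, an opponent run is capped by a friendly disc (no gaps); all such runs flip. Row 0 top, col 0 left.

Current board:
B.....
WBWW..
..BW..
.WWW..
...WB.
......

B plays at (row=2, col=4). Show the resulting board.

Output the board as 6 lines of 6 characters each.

Place B at (2,4); scan 8 dirs for brackets.
Dir NW: opp run (1,3), next='.' -> no flip
Dir N: first cell '.' (not opp) -> no flip
Dir NE: first cell '.' (not opp) -> no flip
Dir W: opp run (2,3) capped by B -> flip
Dir E: first cell '.' (not opp) -> no flip
Dir SW: opp run (3,3), next='.' -> no flip
Dir S: first cell '.' (not opp) -> no flip
Dir SE: first cell '.' (not opp) -> no flip
All flips: (2,3)

Answer: B.....
WBWW..
..BBB.
.WWW..
...WB.
......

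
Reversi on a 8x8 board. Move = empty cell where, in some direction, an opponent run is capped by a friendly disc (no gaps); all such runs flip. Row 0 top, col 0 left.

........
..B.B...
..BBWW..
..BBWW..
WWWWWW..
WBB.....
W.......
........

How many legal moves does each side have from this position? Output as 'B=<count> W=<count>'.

-- B to move --
(1,3): no bracket -> illegal
(1,5): flips 1 -> legal
(1,6): flips 3 -> legal
(2,6): flips 2 -> legal
(3,0): flips 1 -> legal
(3,1): flips 1 -> legal
(3,6): flips 3 -> legal
(4,6): no bracket -> illegal
(5,3): flips 1 -> legal
(5,4): flips 4 -> legal
(5,5): flips 1 -> legal
(5,6): flips 2 -> legal
(6,1): no bracket -> illegal
(7,0): no bracket -> illegal
(7,1): no bracket -> illegal
B mobility = 10
-- W to move --
(0,1): flips 2 -> legal
(0,2): flips 3 -> legal
(0,3): flips 1 -> legal
(0,4): flips 1 -> legal
(0,5): flips 3 -> legal
(1,1): flips 2 -> legal
(1,3): flips 2 -> legal
(1,5): no bracket -> illegal
(2,1): flips 3 -> legal
(3,1): flips 2 -> legal
(5,3): flips 2 -> legal
(6,1): flips 2 -> legal
(6,2): flips 2 -> legal
(6,3): flips 1 -> legal
W mobility = 13

Answer: B=10 W=13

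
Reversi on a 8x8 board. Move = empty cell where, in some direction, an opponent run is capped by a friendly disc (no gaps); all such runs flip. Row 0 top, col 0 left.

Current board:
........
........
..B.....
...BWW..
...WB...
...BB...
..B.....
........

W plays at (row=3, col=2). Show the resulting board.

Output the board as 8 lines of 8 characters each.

Answer: ........
........
..B.....
..WWWW..
...WB...
...BB...
..B.....
........

Derivation:
Place W at (3,2); scan 8 dirs for brackets.
Dir NW: first cell '.' (not opp) -> no flip
Dir N: opp run (2,2), next='.' -> no flip
Dir NE: first cell '.' (not opp) -> no flip
Dir W: first cell '.' (not opp) -> no flip
Dir E: opp run (3,3) capped by W -> flip
Dir SW: first cell '.' (not opp) -> no flip
Dir S: first cell '.' (not opp) -> no flip
Dir SE: first cell 'W' (not opp) -> no flip
All flips: (3,3)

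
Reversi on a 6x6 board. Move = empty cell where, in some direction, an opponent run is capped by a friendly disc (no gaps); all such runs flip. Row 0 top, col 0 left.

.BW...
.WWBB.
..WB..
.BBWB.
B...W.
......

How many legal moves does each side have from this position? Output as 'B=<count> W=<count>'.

Answer: B=5 W=9

Derivation:
-- B to move --
(0,0): no bracket -> illegal
(0,3): flips 1 -> legal
(1,0): flips 2 -> legal
(2,0): no bracket -> illegal
(2,1): flips 2 -> legal
(2,4): no bracket -> illegal
(3,5): no bracket -> illegal
(4,2): no bracket -> illegal
(4,3): flips 1 -> legal
(4,5): no bracket -> illegal
(5,3): no bracket -> illegal
(5,4): flips 1 -> legal
(5,5): no bracket -> illegal
B mobility = 5
-- W to move --
(0,0): flips 1 -> legal
(0,3): flips 2 -> legal
(0,4): flips 1 -> legal
(0,5): no bracket -> illegal
(1,0): no bracket -> illegal
(1,5): flips 2 -> legal
(2,0): no bracket -> illegal
(2,1): no bracket -> illegal
(2,4): flips 3 -> legal
(2,5): no bracket -> illegal
(3,0): flips 2 -> legal
(3,5): flips 1 -> legal
(4,1): no bracket -> illegal
(4,2): flips 1 -> legal
(4,3): no bracket -> illegal
(4,5): flips 2 -> legal
(5,0): no bracket -> illegal
(5,1): no bracket -> illegal
W mobility = 9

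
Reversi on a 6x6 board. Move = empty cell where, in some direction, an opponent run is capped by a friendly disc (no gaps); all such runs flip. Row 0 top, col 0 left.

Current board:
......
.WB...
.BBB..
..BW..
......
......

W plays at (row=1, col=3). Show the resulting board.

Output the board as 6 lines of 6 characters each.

Answer: ......
.WWW..
.BBW..
..BW..
......
......

Derivation:
Place W at (1,3); scan 8 dirs for brackets.
Dir NW: first cell '.' (not opp) -> no flip
Dir N: first cell '.' (not opp) -> no flip
Dir NE: first cell '.' (not opp) -> no flip
Dir W: opp run (1,2) capped by W -> flip
Dir E: first cell '.' (not opp) -> no flip
Dir SW: opp run (2,2), next='.' -> no flip
Dir S: opp run (2,3) capped by W -> flip
Dir SE: first cell '.' (not opp) -> no flip
All flips: (1,2) (2,3)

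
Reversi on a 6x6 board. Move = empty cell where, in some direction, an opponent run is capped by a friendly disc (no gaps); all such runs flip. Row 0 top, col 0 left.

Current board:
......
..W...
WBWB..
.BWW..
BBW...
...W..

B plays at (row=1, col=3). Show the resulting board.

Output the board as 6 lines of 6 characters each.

Place B at (1,3); scan 8 dirs for brackets.
Dir NW: first cell '.' (not opp) -> no flip
Dir N: first cell '.' (not opp) -> no flip
Dir NE: first cell '.' (not opp) -> no flip
Dir W: opp run (1,2), next='.' -> no flip
Dir E: first cell '.' (not opp) -> no flip
Dir SW: opp run (2,2) capped by B -> flip
Dir S: first cell 'B' (not opp) -> no flip
Dir SE: first cell '.' (not opp) -> no flip
All flips: (2,2)

Answer: ......
..WB..
WBBB..
.BWW..
BBW...
...W..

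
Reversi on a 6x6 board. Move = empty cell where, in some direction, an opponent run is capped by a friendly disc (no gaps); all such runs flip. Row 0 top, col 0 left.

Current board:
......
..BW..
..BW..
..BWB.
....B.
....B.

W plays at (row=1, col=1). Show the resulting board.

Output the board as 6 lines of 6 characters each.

Place W at (1,1); scan 8 dirs for brackets.
Dir NW: first cell '.' (not opp) -> no flip
Dir N: first cell '.' (not opp) -> no flip
Dir NE: first cell '.' (not opp) -> no flip
Dir W: first cell '.' (not opp) -> no flip
Dir E: opp run (1,2) capped by W -> flip
Dir SW: first cell '.' (not opp) -> no flip
Dir S: first cell '.' (not opp) -> no flip
Dir SE: opp run (2,2) capped by W -> flip
All flips: (1,2) (2,2)

Answer: ......
.WWW..
..WW..
..BWB.
....B.
....B.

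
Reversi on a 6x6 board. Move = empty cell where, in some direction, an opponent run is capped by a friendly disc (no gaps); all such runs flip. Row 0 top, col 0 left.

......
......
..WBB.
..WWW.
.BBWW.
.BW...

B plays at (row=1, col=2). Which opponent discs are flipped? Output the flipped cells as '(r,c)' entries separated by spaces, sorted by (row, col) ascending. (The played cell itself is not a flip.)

Dir NW: first cell '.' (not opp) -> no flip
Dir N: first cell '.' (not opp) -> no flip
Dir NE: first cell '.' (not opp) -> no flip
Dir W: first cell '.' (not opp) -> no flip
Dir E: first cell '.' (not opp) -> no flip
Dir SW: first cell '.' (not opp) -> no flip
Dir S: opp run (2,2) (3,2) capped by B -> flip
Dir SE: first cell 'B' (not opp) -> no flip

Answer: (2,2) (3,2)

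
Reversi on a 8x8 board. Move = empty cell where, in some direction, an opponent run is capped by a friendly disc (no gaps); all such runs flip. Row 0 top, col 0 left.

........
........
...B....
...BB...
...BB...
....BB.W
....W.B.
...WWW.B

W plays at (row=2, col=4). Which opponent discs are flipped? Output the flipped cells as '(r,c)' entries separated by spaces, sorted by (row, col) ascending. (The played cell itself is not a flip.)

Answer: (3,4) (4,4) (5,4)

Derivation:
Dir NW: first cell '.' (not opp) -> no flip
Dir N: first cell '.' (not opp) -> no flip
Dir NE: first cell '.' (not opp) -> no flip
Dir W: opp run (2,3), next='.' -> no flip
Dir E: first cell '.' (not opp) -> no flip
Dir SW: opp run (3,3), next='.' -> no flip
Dir S: opp run (3,4) (4,4) (5,4) capped by W -> flip
Dir SE: first cell '.' (not opp) -> no flip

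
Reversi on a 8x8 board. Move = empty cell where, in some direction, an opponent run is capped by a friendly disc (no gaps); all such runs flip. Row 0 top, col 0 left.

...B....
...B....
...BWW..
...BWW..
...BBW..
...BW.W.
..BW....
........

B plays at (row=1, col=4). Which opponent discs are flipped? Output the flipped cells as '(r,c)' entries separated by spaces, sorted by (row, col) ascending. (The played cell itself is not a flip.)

Answer: (2,4) (3,4)

Derivation:
Dir NW: first cell 'B' (not opp) -> no flip
Dir N: first cell '.' (not opp) -> no flip
Dir NE: first cell '.' (not opp) -> no flip
Dir W: first cell 'B' (not opp) -> no flip
Dir E: first cell '.' (not opp) -> no flip
Dir SW: first cell 'B' (not opp) -> no flip
Dir S: opp run (2,4) (3,4) capped by B -> flip
Dir SE: opp run (2,5), next='.' -> no flip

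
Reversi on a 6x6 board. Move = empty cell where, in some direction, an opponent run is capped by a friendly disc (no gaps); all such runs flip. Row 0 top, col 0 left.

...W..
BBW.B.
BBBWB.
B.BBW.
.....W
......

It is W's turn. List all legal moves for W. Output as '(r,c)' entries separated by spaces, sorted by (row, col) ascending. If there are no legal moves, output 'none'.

(0,0): no bracket -> illegal
(0,1): no bracket -> illegal
(0,2): no bracket -> illegal
(0,4): flips 2 -> legal
(0,5): flips 1 -> legal
(1,3): no bracket -> illegal
(1,5): no bracket -> illegal
(2,5): flips 2 -> legal
(3,1): flips 2 -> legal
(3,5): no bracket -> illegal
(4,0): no bracket -> illegal
(4,1): flips 1 -> legal
(4,2): flips 2 -> legal
(4,3): flips 1 -> legal
(4,4): no bracket -> illegal

Answer: (0,4) (0,5) (2,5) (3,1) (4,1) (4,2) (4,3)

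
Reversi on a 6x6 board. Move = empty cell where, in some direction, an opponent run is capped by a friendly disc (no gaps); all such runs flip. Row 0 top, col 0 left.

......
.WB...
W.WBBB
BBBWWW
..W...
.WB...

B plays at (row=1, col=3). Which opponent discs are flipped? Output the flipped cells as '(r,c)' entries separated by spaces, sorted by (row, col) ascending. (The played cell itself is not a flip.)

Answer: (2,2)

Derivation:
Dir NW: first cell '.' (not opp) -> no flip
Dir N: first cell '.' (not opp) -> no flip
Dir NE: first cell '.' (not opp) -> no flip
Dir W: first cell 'B' (not opp) -> no flip
Dir E: first cell '.' (not opp) -> no flip
Dir SW: opp run (2,2) capped by B -> flip
Dir S: first cell 'B' (not opp) -> no flip
Dir SE: first cell 'B' (not opp) -> no flip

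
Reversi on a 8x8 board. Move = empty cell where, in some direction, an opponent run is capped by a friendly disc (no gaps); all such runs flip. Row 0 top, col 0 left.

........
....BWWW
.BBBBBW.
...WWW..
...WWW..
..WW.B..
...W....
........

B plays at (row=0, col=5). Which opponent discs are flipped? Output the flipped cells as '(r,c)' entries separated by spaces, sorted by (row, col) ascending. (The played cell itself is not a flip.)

Dir NW: edge -> no flip
Dir N: edge -> no flip
Dir NE: edge -> no flip
Dir W: first cell '.' (not opp) -> no flip
Dir E: first cell '.' (not opp) -> no flip
Dir SW: first cell 'B' (not opp) -> no flip
Dir S: opp run (1,5) capped by B -> flip
Dir SE: opp run (1,6), next='.' -> no flip

Answer: (1,5)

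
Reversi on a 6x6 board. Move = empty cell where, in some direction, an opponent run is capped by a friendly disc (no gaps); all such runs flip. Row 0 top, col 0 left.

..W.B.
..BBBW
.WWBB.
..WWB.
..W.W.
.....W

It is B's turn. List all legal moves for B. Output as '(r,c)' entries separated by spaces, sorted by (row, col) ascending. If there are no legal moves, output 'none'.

(0,1): no bracket -> illegal
(0,3): no bracket -> illegal
(0,5): no bracket -> illegal
(1,0): no bracket -> illegal
(1,1): no bracket -> illegal
(2,0): flips 2 -> legal
(2,5): no bracket -> illegal
(3,0): flips 1 -> legal
(3,1): flips 3 -> legal
(3,5): no bracket -> illegal
(4,1): flips 1 -> legal
(4,3): flips 1 -> legal
(4,5): no bracket -> illegal
(5,1): flips 2 -> legal
(5,2): flips 3 -> legal
(5,3): no bracket -> illegal
(5,4): flips 1 -> legal

Answer: (2,0) (3,0) (3,1) (4,1) (4,3) (5,1) (5,2) (5,4)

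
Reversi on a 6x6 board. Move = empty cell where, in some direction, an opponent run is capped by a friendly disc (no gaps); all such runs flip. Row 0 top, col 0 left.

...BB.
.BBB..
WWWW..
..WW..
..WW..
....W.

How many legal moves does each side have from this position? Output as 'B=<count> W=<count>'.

-- B to move --
(1,0): no bracket -> illegal
(1,4): no bracket -> illegal
(2,4): no bracket -> illegal
(3,0): flips 1 -> legal
(3,1): flips 2 -> legal
(3,4): flips 1 -> legal
(4,1): no bracket -> illegal
(4,4): flips 2 -> legal
(4,5): no bracket -> illegal
(5,1): no bracket -> illegal
(5,2): flips 3 -> legal
(5,3): flips 3 -> legal
(5,5): no bracket -> illegal
B mobility = 6
-- W to move --
(0,0): flips 1 -> legal
(0,1): flips 2 -> legal
(0,2): flips 2 -> legal
(0,5): no bracket -> illegal
(1,0): no bracket -> illegal
(1,4): no bracket -> illegal
(1,5): no bracket -> illegal
(2,4): no bracket -> illegal
W mobility = 3

Answer: B=6 W=3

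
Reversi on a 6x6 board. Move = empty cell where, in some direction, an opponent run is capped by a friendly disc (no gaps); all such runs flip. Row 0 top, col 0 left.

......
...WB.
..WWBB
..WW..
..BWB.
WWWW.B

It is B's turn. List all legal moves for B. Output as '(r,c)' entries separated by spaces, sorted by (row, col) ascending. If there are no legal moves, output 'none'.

Answer: (0,2) (1,1) (1,2) (2,1) (4,1)

Derivation:
(0,2): flips 1 -> legal
(0,3): no bracket -> illegal
(0,4): no bracket -> illegal
(1,1): flips 2 -> legal
(1,2): flips 3 -> legal
(2,1): flips 2 -> legal
(3,1): no bracket -> illegal
(3,4): no bracket -> illegal
(4,0): no bracket -> illegal
(4,1): flips 2 -> legal
(5,4): no bracket -> illegal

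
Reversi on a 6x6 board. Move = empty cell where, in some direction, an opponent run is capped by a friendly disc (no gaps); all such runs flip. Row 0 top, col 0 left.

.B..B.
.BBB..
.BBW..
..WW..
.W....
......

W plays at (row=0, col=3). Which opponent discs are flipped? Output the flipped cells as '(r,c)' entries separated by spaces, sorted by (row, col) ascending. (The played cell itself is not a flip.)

Answer: (1,3)

Derivation:
Dir NW: edge -> no flip
Dir N: edge -> no flip
Dir NE: edge -> no flip
Dir W: first cell '.' (not opp) -> no flip
Dir E: opp run (0,4), next='.' -> no flip
Dir SW: opp run (1,2) (2,1), next='.' -> no flip
Dir S: opp run (1,3) capped by W -> flip
Dir SE: first cell '.' (not opp) -> no flip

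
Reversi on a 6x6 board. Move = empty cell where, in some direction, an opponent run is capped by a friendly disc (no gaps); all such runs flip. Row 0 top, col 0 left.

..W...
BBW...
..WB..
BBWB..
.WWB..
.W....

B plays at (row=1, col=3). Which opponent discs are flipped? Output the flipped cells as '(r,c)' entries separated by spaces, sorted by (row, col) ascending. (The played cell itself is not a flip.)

Answer: (1,2) (2,2)

Derivation:
Dir NW: opp run (0,2), next=edge -> no flip
Dir N: first cell '.' (not opp) -> no flip
Dir NE: first cell '.' (not opp) -> no flip
Dir W: opp run (1,2) capped by B -> flip
Dir E: first cell '.' (not opp) -> no flip
Dir SW: opp run (2,2) capped by B -> flip
Dir S: first cell 'B' (not opp) -> no flip
Dir SE: first cell '.' (not opp) -> no flip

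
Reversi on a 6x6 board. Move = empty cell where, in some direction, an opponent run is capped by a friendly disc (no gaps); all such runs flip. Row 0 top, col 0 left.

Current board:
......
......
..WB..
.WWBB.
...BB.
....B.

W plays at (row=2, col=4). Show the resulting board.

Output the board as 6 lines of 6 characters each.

Place W at (2,4); scan 8 dirs for brackets.
Dir NW: first cell '.' (not opp) -> no flip
Dir N: first cell '.' (not opp) -> no flip
Dir NE: first cell '.' (not opp) -> no flip
Dir W: opp run (2,3) capped by W -> flip
Dir E: first cell '.' (not opp) -> no flip
Dir SW: opp run (3,3), next='.' -> no flip
Dir S: opp run (3,4) (4,4) (5,4), next=edge -> no flip
Dir SE: first cell '.' (not opp) -> no flip
All flips: (2,3)

Answer: ......
......
..WWW.
.WWBB.
...BB.
....B.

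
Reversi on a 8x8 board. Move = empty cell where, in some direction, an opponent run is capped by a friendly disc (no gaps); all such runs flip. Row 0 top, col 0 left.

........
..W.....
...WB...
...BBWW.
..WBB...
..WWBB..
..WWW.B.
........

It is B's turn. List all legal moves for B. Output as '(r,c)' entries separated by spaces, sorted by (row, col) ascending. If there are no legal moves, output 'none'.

Answer: (0,1) (1,3) (2,2) (2,6) (3,7) (4,1) (4,6) (5,1) (6,1) (7,1) (7,2) (7,3) (7,4)

Derivation:
(0,1): flips 2 -> legal
(0,2): no bracket -> illegal
(0,3): no bracket -> illegal
(1,1): no bracket -> illegal
(1,3): flips 1 -> legal
(1,4): no bracket -> illegal
(2,1): no bracket -> illegal
(2,2): flips 1 -> legal
(2,5): no bracket -> illegal
(2,6): flips 1 -> legal
(2,7): no bracket -> illegal
(3,1): no bracket -> illegal
(3,2): no bracket -> illegal
(3,7): flips 2 -> legal
(4,1): flips 1 -> legal
(4,5): no bracket -> illegal
(4,6): flips 1 -> legal
(4,7): no bracket -> illegal
(5,1): flips 3 -> legal
(6,1): flips 1 -> legal
(6,5): no bracket -> illegal
(7,1): flips 2 -> legal
(7,2): flips 1 -> legal
(7,3): flips 3 -> legal
(7,4): flips 1 -> legal
(7,5): no bracket -> illegal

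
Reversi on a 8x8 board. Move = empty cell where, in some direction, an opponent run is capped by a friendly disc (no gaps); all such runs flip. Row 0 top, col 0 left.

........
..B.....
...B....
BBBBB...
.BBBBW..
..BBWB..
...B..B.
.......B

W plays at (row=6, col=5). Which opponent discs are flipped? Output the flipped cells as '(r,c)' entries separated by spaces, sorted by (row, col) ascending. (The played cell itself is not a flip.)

Dir NW: first cell 'W' (not opp) -> no flip
Dir N: opp run (5,5) capped by W -> flip
Dir NE: first cell '.' (not opp) -> no flip
Dir W: first cell '.' (not opp) -> no flip
Dir E: opp run (6,6), next='.' -> no flip
Dir SW: first cell '.' (not opp) -> no flip
Dir S: first cell '.' (not opp) -> no flip
Dir SE: first cell '.' (not opp) -> no flip

Answer: (5,5)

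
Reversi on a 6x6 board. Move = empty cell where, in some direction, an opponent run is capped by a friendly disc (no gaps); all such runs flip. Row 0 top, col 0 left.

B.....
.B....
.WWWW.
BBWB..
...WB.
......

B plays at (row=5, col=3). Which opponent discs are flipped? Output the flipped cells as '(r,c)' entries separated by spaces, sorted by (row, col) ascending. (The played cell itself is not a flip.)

Answer: (4,3)

Derivation:
Dir NW: first cell '.' (not opp) -> no flip
Dir N: opp run (4,3) capped by B -> flip
Dir NE: first cell 'B' (not opp) -> no flip
Dir W: first cell '.' (not opp) -> no flip
Dir E: first cell '.' (not opp) -> no flip
Dir SW: edge -> no flip
Dir S: edge -> no flip
Dir SE: edge -> no flip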